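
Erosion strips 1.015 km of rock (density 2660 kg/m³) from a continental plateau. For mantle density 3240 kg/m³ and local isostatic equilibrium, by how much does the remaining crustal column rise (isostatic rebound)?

0.833 km

Unloading: uplift u = e ρ_c/ρ_m = 1.015 km × 2660/3240 = 0.833 km.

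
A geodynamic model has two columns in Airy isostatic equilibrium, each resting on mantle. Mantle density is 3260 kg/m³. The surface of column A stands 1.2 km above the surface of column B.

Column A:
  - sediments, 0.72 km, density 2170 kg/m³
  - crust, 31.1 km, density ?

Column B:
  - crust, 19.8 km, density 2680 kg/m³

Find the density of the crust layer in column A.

2790 kg/m³

Take the compensation level at the base of the deeper column (depth z_c below the surface of column A) and equate Σ ρ_i t_i down to z_c; mantle fills any gap and the z_c terms cancel.
Column A: 0.72×2170 + 31.1×ρ + (z_c − 31.82)×3260
Column B: 1.2×0 + 19.8×2680 + (z_c − 1.2 − 19.8)×3260
The z_c×3260 term appears on both sides and cancels. Collect the known terms of each column as K = Σ(ρt)_known − 3260 × (depth of known layers): K_A = 1562.4 − 3260×31.82 = −102170.8; K_B = 53064 − 3260×(1.2 + 19.8) = −15396.
Balance: K_A + 31.1×ρ = K_B, so ρ = (K_B − K_A)/31.1 = 86774.8/31.1 = 2790 kg/m³.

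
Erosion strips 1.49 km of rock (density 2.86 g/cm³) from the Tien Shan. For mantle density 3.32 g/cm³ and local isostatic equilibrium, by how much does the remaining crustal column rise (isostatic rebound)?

1.28 km

Unloading: uplift u = e ρ_c/ρ_m = 1.49 km × 2.86/3.32 = 1.28 km.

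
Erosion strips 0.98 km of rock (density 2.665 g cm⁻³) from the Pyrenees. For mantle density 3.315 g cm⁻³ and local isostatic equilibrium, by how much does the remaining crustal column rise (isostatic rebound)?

0.788 km

Unloading: uplift u = e ρ_c/ρ_m = 0.98 km × 2.665/3.315 = 0.788 km.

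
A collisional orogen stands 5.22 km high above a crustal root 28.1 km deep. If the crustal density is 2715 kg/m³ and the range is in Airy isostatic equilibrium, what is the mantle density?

Airy balance: ρ_c h = (ρ_m − ρ_c) r → ρ_m = ρ_c (1 + h/r).
ρ_m = 2715 × (1 + 5.22 km/28.1 km) = 3220 kg/m³.

3220 kg/m³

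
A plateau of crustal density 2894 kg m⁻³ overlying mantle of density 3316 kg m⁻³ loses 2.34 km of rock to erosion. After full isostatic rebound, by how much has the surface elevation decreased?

0.298 km

Rebound u = e ρ_c/ρ_m = 2.34 km × 2894/3316 = 2.042 km.
Net surface drop = e − u = 2.34 km − 2.042 km = e (ρ_m − ρ_c)/ρ_m = 0.298 km.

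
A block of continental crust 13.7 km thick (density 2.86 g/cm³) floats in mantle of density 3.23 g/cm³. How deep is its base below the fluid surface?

12.1 km

Draft d = t ρ_obj/ρ_fluid = 13.7 km × 2.86/3.23 = 12.1 km.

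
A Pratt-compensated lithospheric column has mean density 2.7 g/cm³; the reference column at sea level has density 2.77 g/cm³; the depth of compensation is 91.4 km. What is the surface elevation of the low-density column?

ρ_ref D = ρ (D + h) → h = D (ρ_ref − ρ)/ρ.
h = 91.4 km × (2.77 − 2.7)/2.7 = 2.37 km.

2.37 km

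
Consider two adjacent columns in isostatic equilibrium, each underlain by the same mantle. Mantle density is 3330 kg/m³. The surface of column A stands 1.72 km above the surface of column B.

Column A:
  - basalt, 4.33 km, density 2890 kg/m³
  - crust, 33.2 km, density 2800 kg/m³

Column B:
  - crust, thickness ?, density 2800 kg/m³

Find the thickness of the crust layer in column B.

Take the compensation level at the base of the deeper column (depth z_c below the surface of column A) and equate Σ ρ_i t_i down to z_c; mantle fills any gap and the z_c terms cancel.
Column A: 4.33×2890 + 33.2×2800 + (z_c − 37.53)×3330
Column B: 1.72×0 + x×2800 + (z_c − 1.72 − 0 − x)×3330
The z_c×3330 term appears on both sides and cancels. Collect the known terms of each column as K = Σ(ρt)_known − 3330 × (depth of known layers): K_A = 105473.7 − 3330×37.53 = −19501.2; K_B = 0 − 3330×(1.72 + 0) = −5727.6.
Balance: K_A = K_B − x×(3330 − 2800), so x = (K_B − K_A)/(3330 − 2800) = 13773.6/530 = 26 km.

26 km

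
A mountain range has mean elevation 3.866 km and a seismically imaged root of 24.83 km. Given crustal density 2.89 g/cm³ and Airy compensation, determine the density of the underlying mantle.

Airy balance: ρ_c h = (ρ_m − ρ_c) r → ρ_m = ρ_c (1 + h/r).
ρ_m = 2.89 × (1 + 3.866 km/24.83 km) = 3.34 g/cm³.

3.34 g/cm³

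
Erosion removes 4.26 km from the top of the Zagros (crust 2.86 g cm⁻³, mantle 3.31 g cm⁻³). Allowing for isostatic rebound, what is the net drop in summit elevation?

Rebound u = e ρ_c/ρ_m = 4.26 km × 2.86/3.31 = 3.681 km.
Net surface drop = e − u = 4.26 km − 3.681 km = e (ρ_m − ρ_c)/ρ_m = 0.579 km.

0.579 km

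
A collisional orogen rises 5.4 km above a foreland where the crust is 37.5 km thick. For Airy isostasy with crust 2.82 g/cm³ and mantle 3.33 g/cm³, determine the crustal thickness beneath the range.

Root depth r = h ρ_c / (ρ_m − ρ_c) = 5.4 km × 2.82 / 0.51 = 29.86 km.
Total thickness = T + h + r = 37.5 km + 5.4 km + 29.86 km = 72.8 km.

72.8 km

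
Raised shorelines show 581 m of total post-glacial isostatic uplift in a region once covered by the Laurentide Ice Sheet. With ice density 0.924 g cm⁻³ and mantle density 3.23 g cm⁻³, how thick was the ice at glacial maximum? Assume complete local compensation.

2030 m

u = t ρ_ice/ρ_m → t = u ρ_m/ρ_ice = 581 m × 3.23/0.924 = 2030 m.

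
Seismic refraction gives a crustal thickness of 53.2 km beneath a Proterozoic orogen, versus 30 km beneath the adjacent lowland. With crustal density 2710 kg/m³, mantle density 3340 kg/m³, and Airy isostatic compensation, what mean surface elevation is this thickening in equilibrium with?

4.38 km

Excess crust Δ = 53.2 km − 30 km = 23.2 km, split between elevation h and root r with h + r = Δ.
Airy balance ρ_c h = (ρ_m − ρ_c) r gives r = h ρ_c/(ρ_m − ρ_c), so h (1 + ρ_c/(ρ_m − ρ_c)) = Δ, i.e. h = Δ (ρ_m − ρ_c)/ρ_m.
h = 23.2 km × 630/3340 = 4.38 km.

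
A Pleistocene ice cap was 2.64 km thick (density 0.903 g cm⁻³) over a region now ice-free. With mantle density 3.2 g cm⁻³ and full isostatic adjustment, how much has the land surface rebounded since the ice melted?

Removing the load lets mantle flow back in; uplift u satisfies ρ_ice t = ρ_m u.
u = t ρ_ice/ρ_m = 2.64 km × 0.903/3.2 = 0.745 km.

0.745 km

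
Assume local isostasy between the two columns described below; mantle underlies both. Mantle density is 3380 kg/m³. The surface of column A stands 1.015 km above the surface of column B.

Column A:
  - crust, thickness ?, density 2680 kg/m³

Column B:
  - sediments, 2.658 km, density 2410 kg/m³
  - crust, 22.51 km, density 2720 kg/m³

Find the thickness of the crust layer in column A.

29.8 km

Take the compensation level at the base of the deeper column (depth z_c below the surface of column A) and equate Σ ρ_i t_i down to z_c; mantle fills any gap and the z_c terms cancel.
Column A: x×2680 + (z_c − 0 − x)×3380
Column B: 1.015×0 + 2.658×2410 + 22.51×2720 + (z_c − 1.015 − 25.168)×3380
The z_c×3380 term appears on both sides and cancels. Collect the known terms of each column as K = Σ(ρt)_known − 3380 × (depth of known layers): K_A = 0 − 3380×0 = 0; K_B = 67632.98 − 3380×(1.015 + 25.168) = −20865.56.
Balance: K_A − x×(3380 − 2680) = K_B, so x = (K_A − K_B)/(3380 − 2680) = 20865.6/700 = 29.8 km.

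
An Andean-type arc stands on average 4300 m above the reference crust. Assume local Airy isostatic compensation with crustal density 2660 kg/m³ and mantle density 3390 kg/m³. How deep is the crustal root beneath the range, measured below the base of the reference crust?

15700 m

By Archimedes' principle applied to the lithosphere: the weight of the topography is balanced by the buoyancy of the root, ρ_c h = (ρ_m − ρ_c) r.
r = h · ρ_c / (ρ_m − ρ_c) = 4300 m × 2660 / (3390 − 2660) = 15700 m.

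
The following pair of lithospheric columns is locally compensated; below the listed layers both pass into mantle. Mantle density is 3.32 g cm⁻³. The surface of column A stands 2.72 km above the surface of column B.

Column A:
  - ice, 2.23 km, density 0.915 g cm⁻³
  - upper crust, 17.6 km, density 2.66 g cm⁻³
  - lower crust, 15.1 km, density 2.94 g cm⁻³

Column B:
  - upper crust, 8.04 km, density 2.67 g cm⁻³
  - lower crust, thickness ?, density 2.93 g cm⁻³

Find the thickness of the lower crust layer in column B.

21.7 km

Take the compensation level at the base of the deeper column (depth z_c below the surface of column A) and equate Σ ρ_i t_i down to z_c; mantle fills any gap and the z_c terms cancel.
Column A: 2.23×0.915 + 17.6×2.66 + 15.1×2.94 + (z_c − 34.93)×3.32
Column B: 2.72×0 + 8.04×2.67 + x×2.93 + (z_c − 2.72 − 8.04 − x)×3.32
The z_c×3.32 term appears on both sides and cancels. Collect the known terms of each column as K = Σ(ρt)_known − 3.32 × (depth of known layers): K_A = 93.25045 − 3.32×34.93 = −22.71715; K_B = 21.4668 − 3.32×(2.72 + 8.04) = −14.2564.
Balance: K_A = K_B − x×(3.32 − 2.93), so x = (K_B − K_A)/(3.32 − 2.93) = 8.46075/0.39 = 21.7 km.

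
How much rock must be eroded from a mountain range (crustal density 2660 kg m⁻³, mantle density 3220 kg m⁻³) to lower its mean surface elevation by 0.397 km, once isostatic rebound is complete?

Net drop Δ = e − u = e − e ρ_c/ρ_m = e (ρ_m − ρ_c)/ρ_m.
e = Δ ρ_m/(ρ_m − ρ_c) = 0.397 km × 3220/560 = 2.28 km.

2.28 km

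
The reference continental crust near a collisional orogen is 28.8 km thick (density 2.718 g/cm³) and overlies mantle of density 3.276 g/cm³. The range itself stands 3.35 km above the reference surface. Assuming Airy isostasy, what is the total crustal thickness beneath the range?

48.5 km

Root depth r = h ρ_c / (ρ_m − ρ_c) = 3.35 km × 2.718 / 0.558 = 16.32 km.
Total thickness = T + h + r = 28.8 km + 3.35 km + 16.32 km = 48.5 km.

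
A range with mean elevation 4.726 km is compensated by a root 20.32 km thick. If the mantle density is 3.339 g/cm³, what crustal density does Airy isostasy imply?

ρ_c h = (ρ_m − ρ_c) r → ρ_c (h + r) = ρ_m r → ρ_c = ρ_m r / (h + r).
ρ_c = 3.339 × 20.32 km / (4.726 km + 20.32 km) = 2.71 g/cm³.

2.71 g/cm³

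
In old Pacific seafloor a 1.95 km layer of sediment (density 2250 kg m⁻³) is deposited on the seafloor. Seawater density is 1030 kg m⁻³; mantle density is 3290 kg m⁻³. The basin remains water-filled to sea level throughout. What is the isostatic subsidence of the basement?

Submarine loading: the sediment displaces seawater, and the subsidence is in turn flooded, so s (ρ_m − ρ_w) = t (ρ_sed − ρ_w).
s = 1.95 km × (2250 − 1030) / (3290 − 1030) = 1.05 km.

1.05 km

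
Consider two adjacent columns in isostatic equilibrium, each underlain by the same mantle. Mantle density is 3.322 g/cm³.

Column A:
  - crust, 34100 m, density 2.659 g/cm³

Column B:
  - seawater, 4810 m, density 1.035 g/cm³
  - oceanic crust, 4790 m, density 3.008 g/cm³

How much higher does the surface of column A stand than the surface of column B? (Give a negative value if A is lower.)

3040 m

For any compensation level in the mantle, the mantle terms cancel and isostasy reduces to e = (Σt_A − Σt_B) − (Σ(ρt)_A − Σ(ρt)_B) / ρ_m.
Σt_A = 34100 m; Σt_B = 9600 m; Σ(ρt)_A = 90671.9; Σ(ρt)_B = 19386.67 (in m·g/cm³).
e = (34100 − 9600) − (90671.9 − 19386.67) / 3.322 = 3040 m.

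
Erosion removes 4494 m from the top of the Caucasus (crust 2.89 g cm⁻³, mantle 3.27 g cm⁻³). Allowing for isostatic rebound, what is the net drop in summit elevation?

Rebound u = e ρ_c/ρ_m = 4494 m × 2.89/3.27 = 3972 m.
Net surface drop = e − u = 4494 m − 3972 m = e (ρ_m − ρ_c)/ρ_m = 522 m.

522 m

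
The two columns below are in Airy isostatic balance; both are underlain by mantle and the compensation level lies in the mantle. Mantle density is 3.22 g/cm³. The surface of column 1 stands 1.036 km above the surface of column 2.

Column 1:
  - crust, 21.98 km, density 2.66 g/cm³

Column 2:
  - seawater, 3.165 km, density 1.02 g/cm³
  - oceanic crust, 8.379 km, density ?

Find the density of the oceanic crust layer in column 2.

2.98 g/cm³

Take the compensation level at the base of the deeper column (depth z_c below the surface of column 1) and equate Σ ρ_i t_i down to z_c; mantle fills any gap and the z_c terms cancel.
Column 1: 21.98×2.66 + (z_c − 21.98)×3.22
Column 2: 1.036×0 + 3.165×1.02 + 8.379×ρ + (z_c − 1.036 − 11.544)×3.22
The z_c×3.22 term appears on both sides and cancels. Collect the known terms of each column as K = Σ(ρt)_known − 3.22 × (depth of known layers): K_1 = 58.4668 − 3.22×21.98 = −12.3088; K_2 = 3.2283 − 3.22×(1.036 + 11.544) = −37.2793.
Balance: K_1 = K_2 + 8.379×ρ, so ρ = (K_1 − K_2)/8.379 = 24.9705/8.379 = 2.98 g/cm³.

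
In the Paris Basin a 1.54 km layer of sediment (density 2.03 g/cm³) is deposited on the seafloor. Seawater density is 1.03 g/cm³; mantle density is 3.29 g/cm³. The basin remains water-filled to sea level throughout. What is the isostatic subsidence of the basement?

Submarine loading: the sediment displaces seawater, and the subsidence is in turn flooded, so s (ρ_m − ρ_w) = t (ρ_sed − ρ_w).
s = 1.54 km × (2.03 − 1.03) / (3.29 − 1.03) = 0.681 km.

0.681 km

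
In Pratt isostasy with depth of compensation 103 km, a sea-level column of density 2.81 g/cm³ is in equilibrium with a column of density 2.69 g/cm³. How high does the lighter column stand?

4.59 km

ρ_ref D = ρ (D + h) → h = D (ρ_ref − ρ)/ρ.
h = 103 km × (2.81 − 2.69)/2.69 = 4.59 km.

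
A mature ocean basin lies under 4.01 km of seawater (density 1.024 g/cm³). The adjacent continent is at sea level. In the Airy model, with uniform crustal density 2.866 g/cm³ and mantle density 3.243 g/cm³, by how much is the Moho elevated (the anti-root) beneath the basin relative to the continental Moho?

In Airy isostatic equilibrium: replacing crust with seawater at the top is compensated by replacing crust with mantle at the base: d (ρ_c − ρ_w) = a (ρ_m − ρ_c).
a = d (ρ_c − ρ_w)/(ρ_m − ρ_c) = 4.01 km × 1.842/0.377 = 19.6 km.

19.6 km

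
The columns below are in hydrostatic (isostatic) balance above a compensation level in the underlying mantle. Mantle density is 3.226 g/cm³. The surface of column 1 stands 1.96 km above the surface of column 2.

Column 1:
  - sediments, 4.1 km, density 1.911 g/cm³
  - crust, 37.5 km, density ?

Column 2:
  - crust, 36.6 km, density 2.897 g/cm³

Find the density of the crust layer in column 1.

Take the compensation level at the base of the deeper column (depth z_c below the surface of column 1) and equate Σ ρ_i t_i down to z_c; mantle fills any gap and the z_c terms cancel.
Column 1: 4.1×1.911 + 37.5×ρ + (z_c − 41.6)×3.226
Column 2: 1.96×0 + 36.6×2.897 + (z_c − 1.96 − 36.6)×3.226
The z_c×3.226 term appears on both sides and cancels. Collect the known terms of each column as K = Σ(ρt)_known − 3.226 × (depth of known layers): K_1 = 7.8351 − 3.226×41.6 = −126.3665; K_2 = 106.0302 − 3.226×(1.96 + 36.6) = −18.36436.
Balance: K_1 + 37.5×ρ = K_2, so ρ = (K_2 − K_1)/37.5 = 108.002/37.5 = 2.88 g/cm³.

2.88 g/cm³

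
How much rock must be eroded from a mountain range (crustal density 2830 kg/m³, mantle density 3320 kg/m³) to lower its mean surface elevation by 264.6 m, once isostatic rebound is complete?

1790 m

Net drop Δ = e − u = e − e ρ_c/ρ_m = e (ρ_m − ρ_c)/ρ_m.
e = Δ ρ_m/(ρ_m − ρ_c) = 264.6 m × 3320/490 = 1790 m.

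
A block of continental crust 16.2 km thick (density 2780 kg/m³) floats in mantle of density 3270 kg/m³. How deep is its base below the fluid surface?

Draft d = t ρ_obj/ρ_fluid = 16.2 km × 2780/3270 = 13.8 km.

13.8 km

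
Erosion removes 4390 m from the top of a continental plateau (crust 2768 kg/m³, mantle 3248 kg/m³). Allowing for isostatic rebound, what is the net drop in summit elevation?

Rebound u = e ρ_c/ρ_m = 4390 m × 2768/3248 = 3741 m.
Net surface drop = e − u = 4390 m − 3741 m = e (ρ_m − ρ_c)/ρ_m = 649 m.

649 m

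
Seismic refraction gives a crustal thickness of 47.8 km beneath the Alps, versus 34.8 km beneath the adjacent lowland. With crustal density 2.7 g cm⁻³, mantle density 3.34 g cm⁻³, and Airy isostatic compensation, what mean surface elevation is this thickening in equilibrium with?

2.49 km

Excess crust Δ = 47.8 km − 34.8 km = 13 km, split between elevation h and root r with h + r = Δ.
Airy balance ρ_c h = (ρ_m − ρ_c) r gives r = h ρ_c/(ρ_m − ρ_c), so h (1 + ρ_c/(ρ_m − ρ_c)) = Δ, i.e. h = Δ (ρ_m − ρ_c)/ρ_m.
h = 13 km × 0.64/3.34 = 2.49 km.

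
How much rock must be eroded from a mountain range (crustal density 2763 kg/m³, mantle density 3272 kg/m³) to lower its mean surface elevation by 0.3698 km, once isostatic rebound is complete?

Net drop Δ = e − u = e − e ρ_c/ρ_m = e (ρ_m − ρ_c)/ρ_m.
e = Δ ρ_m/(ρ_m − ρ_c) = 0.3698 km × 3272/509 = 2.38 km.

2.38 km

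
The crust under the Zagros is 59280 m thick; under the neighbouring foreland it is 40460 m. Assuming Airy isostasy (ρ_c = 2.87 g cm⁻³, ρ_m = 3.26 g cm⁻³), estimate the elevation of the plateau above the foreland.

Excess crust Δ = 59280 m − 40460 m = 18820 m, split between elevation h and root r with h + r = Δ.
Airy balance ρ_c h = (ρ_m − ρ_c) r gives r = h ρ_c/(ρ_m − ρ_c), so h (1 + ρ_c/(ρ_m − ρ_c)) = Δ, i.e. h = Δ (ρ_m − ρ_c)/ρ_m.
h = 18820 m × 0.39/3.26 = 2250 m.

2250 m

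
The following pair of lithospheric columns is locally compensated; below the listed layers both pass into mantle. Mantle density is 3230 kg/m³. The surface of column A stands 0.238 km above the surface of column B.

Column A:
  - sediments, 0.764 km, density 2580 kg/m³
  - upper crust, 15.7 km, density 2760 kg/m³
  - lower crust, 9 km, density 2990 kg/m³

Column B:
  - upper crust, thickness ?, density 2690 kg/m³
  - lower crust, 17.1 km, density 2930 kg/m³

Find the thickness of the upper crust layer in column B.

7.66 km

Take the compensation level at the base of the deeper column (depth z_c below the surface of column A) and equate Σ ρ_i t_i down to z_c; mantle fills any gap and the z_c terms cancel.
Column A: 0.764×2580 + 15.7×2760 + 9×2990 + (z_c − 25.464)×3230
Column B: 0.238×0 + x×2690 + 17.1×2930 + (z_c − 0.238 − 17.1 − x)×3230
The z_c×3230 term appears on both sides and cancels. Collect the known terms of each column as K = Σ(ρt)_known − 3230 × (depth of known layers): K_A = 72213.12 − 3230×25.464 = −10035.6; K_B = 50103 − 3230×(0.238 + 17.1) = −5898.74.
Balance: K_A = K_B − x×(3230 − 2690), so x = (K_B − K_A)/(3230 − 2690) = 4136.86/540 = 7.66 km.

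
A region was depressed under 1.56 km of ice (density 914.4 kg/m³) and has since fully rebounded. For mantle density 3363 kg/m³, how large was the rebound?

Removing the load lets mantle flow back in; uplift u satisfies ρ_ice t = ρ_m u.
u = t ρ_ice/ρ_m = 1.56 km × 914.4/3363 = 0.424 km.

0.424 km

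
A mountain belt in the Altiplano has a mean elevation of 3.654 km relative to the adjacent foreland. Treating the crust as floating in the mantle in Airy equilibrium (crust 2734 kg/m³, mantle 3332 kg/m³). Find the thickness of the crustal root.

Equating mass per unit area of the two columns: the weight of the topography is balanced by the buoyancy of the root, ρ_c h = (ρ_m − ρ_c) r.
r = h · ρ_c / (ρ_m − ρ_c) = 3.654 km × 2734 / (3332 − 2734) = 16.7 km.

16.7 km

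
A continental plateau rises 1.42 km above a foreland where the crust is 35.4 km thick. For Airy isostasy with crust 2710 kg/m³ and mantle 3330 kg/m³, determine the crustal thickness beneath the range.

Root depth r = h ρ_c / (ρ_m − ρ_c) = 1.42 km × 2710 / 620 = 6.207 km.
Total thickness = T + h + r = 35.4 km + 1.42 km + 6.207 km = 43 km.

43 km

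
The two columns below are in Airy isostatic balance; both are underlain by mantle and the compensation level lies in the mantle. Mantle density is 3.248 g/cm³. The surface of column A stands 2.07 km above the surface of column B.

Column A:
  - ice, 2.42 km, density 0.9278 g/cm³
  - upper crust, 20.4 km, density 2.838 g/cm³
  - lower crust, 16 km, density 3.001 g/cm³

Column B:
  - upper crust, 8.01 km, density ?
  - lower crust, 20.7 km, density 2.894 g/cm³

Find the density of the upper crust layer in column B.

Take the compensation level at the base of the deeper column (depth z_c below the surface of column A) and equate Σ ρ_i t_i down to z_c; mantle fills any gap and the z_c terms cancel.
Column A: 2.42×0.9278 + 20.4×2.838 + 16×3.001 + (z_c − 38.82)×3.248
Column B: 2.07×0 + 8.01×ρ + 20.7×2.894 + (z_c − 2.07 − 28.71)×3.248
The z_c×3.248 term appears on both sides and cancels. Collect the known terms of each column as K = Σ(ρt)_known − 3.248 × (depth of known layers): K_A = 108.156476 − 3.248×38.82 = −17.930884; K_B = 59.9058 − 3.248×(2.07 + 28.71) = −40.06764.
Balance: K_A = K_B + 8.01×ρ, so ρ = (K_A − K_B)/8.01 = 22.1368/8.01 = 2.76 g/cm³.

2.76 g/cm³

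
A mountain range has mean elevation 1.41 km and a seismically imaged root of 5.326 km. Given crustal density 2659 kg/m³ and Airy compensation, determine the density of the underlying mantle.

Airy balance: ρ_c h = (ρ_m − ρ_c) r → ρ_m = ρ_c (1 + h/r).
ρ_m = 2659 × (1 + 1.41 km/5.326 km) = 3360 kg/m³.

3360 kg/m³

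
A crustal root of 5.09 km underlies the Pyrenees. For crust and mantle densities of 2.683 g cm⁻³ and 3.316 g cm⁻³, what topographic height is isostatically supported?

1.2 km

Equating mass per unit area of the two columns: ρ_c h = (ρ_m − ρ_c) r.
h = r (ρ_m − ρ_c) / ρ_c = 5.09 km × (3.316 − 2.683) / 2.683 = 1.2 km.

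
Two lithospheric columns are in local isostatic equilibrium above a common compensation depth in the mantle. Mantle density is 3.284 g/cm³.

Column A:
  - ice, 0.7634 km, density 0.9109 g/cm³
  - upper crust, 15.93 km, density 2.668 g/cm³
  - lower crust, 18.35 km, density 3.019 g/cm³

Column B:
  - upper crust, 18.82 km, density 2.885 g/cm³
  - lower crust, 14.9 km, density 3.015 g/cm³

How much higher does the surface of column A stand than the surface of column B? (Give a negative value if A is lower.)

1.51 km

For any compensation level in the mantle, the mantle terms cancel and isostasy reduces to e = (Σt_A − Σt_B) − (Σ(ρt)_A − Σ(ρt)_B) / ρ_m.
Σt_A = 35.0434 km; Σt_B = 33.72 km; Σ(ρt)_A = 98.5952711; Σ(ρt)_B = 99.2192 (in km·g/cm³).
e = (35.0434 − 33.72) − (98.5952711 − 99.2192) / 3.284 = 1.51 km.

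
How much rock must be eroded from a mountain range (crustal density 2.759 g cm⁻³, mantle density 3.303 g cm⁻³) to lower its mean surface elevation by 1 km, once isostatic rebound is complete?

Net drop Δ = e − u = e − e ρ_c/ρ_m = e (ρ_m − ρ_c)/ρ_m.
e = Δ ρ_m/(ρ_m − ρ_c) = 1 km × 3.303/0.544 = 6.07 km.

6.07 km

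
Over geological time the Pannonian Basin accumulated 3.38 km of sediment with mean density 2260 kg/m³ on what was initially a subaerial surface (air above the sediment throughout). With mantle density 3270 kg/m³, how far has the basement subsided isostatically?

2.34 km

Subaerial load: s = t ρ_sed / ρ_m = 3.38 km × 2260/3270 = 2.34 km.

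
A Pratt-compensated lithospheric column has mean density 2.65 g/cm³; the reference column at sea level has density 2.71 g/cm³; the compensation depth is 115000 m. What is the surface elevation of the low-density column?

2600 m

ρ_ref D = ρ (D + h) → h = D (ρ_ref − ρ)/ρ.
h = 115000 m × (2.71 − 2.65)/2.65 = 2600 m.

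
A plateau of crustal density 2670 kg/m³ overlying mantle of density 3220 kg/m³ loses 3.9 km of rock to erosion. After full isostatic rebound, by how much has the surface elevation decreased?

Rebound u = e ρ_c/ρ_m = 3.9 km × 2670/3220 = 3.234 km.
Net surface drop = e − u = 3.9 km − 3.234 km = e (ρ_m − ρ_c)/ρ_m = 0.666 km.

0.666 km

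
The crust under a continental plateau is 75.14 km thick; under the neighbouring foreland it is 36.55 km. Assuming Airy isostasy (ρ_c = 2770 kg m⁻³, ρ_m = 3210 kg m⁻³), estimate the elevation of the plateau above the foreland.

5.29 km

Excess crust Δ = 75.14 km − 36.55 km = 38.59 km, split between elevation h and root r with h + r = Δ.
Airy balance ρ_c h = (ρ_m − ρ_c) r gives r = h ρ_c/(ρ_m − ρ_c), so h (1 + ρ_c/(ρ_m − ρ_c)) = Δ, i.e. h = Δ (ρ_m − ρ_c)/ρ_m.
h = 38.59 km × 440/3210 = 5.29 km.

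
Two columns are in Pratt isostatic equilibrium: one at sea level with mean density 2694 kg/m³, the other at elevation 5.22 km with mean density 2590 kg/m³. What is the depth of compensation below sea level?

130 km

ρ_ref D = ρ (D + h) → D (ρ_ref − ρ) = ρ h.
D = ρ h/(ρ_ref − ρ) = 2590 × 5.22 km/(2694 − 2590) = 130 km.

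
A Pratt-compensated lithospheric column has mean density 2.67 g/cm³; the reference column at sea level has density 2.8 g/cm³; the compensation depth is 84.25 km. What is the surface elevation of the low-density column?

4.1 km

ρ_ref D = ρ (D + h) → h = D (ρ_ref − ρ)/ρ.
h = 84.25 km × (2.8 − 2.67)/2.67 = 4.1 km.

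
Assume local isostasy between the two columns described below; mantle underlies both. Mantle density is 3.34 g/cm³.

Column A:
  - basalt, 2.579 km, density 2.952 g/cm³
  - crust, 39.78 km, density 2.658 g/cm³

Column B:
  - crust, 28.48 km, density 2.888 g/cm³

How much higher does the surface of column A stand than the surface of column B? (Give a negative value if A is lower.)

For any compensation level in the mantle, the mantle terms cancel and isostasy reduces to e = (Σt_A − Σt_B) − (Σ(ρt)_A − Σ(ρt)_B) / ρ_m.
Σt_A = 42.359 km; Σt_B = 28.48 km; Σ(ρt)_A = 113.348448; Σ(ρt)_B = 82.25024 (in km·g/cm³).
e = (42.359 − 28.48) − (113.348448 − 82.25024) / 3.34 = 4.57 km.

4.57 km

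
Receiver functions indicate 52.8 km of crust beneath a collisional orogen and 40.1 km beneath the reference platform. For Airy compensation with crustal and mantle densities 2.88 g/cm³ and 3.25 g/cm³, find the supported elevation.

1.45 km

Excess crust Δ = 52.8 km − 40.1 km = 12.7 km, split between elevation h and root r with h + r = Δ.
Airy balance ρ_c h = (ρ_m − ρ_c) r gives r = h ρ_c/(ρ_m − ρ_c), so h (1 + ρ_c/(ρ_m − ρ_c)) = Δ, i.e. h = Δ (ρ_m − ρ_c)/ρ_m.
h = 12.7 km × 0.37/3.25 = 1.45 km.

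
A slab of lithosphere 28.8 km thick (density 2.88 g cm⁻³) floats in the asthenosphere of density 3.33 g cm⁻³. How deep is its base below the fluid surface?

Draft d = t ρ_obj/ρ_fluid = 28.8 km × 2.88/3.33 = 24.9 km.

24.9 km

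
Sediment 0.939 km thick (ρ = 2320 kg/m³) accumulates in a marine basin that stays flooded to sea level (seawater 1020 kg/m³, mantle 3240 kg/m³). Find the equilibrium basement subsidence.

Submarine loading: the sediment displaces seawater, and the subsidence is in turn flooded, so s (ρ_m − ρ_w) = t (ρ_sed − ρ_w).
s = 0.939 km × (2320 − 1020) / (3240 − 1020) = 0.55 km.

0.55 km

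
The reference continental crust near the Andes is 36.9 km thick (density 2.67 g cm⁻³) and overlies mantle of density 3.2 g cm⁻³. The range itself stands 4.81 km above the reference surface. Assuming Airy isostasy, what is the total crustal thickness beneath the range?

65.9 km

Root depth r = h ρ_c / (ρ_m − ρ_c) = 4.81 km × 2.67 / 0.53 = 24.23 km.
Total thickness = T + h + r = 36.9 km + 4.81 km + 24.23 km = 65.9 km.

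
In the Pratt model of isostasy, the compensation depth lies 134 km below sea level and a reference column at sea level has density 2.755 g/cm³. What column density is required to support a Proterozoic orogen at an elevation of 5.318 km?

2.65 g/cm³

Pratt balance: ρ_ref D = ρ (D + h).
ρ = ρ_ref D/(D + h) = 2.755 × 134 km/(134 km + 5.318 km) = 2.65 g/cm³.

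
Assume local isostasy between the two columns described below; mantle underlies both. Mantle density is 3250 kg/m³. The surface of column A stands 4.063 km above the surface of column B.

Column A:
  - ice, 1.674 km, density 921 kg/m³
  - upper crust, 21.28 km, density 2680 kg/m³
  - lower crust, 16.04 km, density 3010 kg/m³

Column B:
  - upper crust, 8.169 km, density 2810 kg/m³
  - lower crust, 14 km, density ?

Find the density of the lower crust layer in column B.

Take the compensation level at the base of the deeper column (depth z_c below the surface of column A) and equate Σ ρ_i t_i down to z_c; mantle fills any gap and the z_c terms cancel.
Column A: 1.674×921 + 21.28×2680 + 16.04×3010 + (z_c − 38.994)×3250
Column B: 4.063×0 + 8.169×2810 + 14×ρ + (z_c − 4.063 − 22.169)×3250
The z_c×3250 term appears on both sides and cancels. Collect the known terms of each column as K = Σ(ρt)_known − 3250 × (depth of known layers): K_A = 106852.554 − 3250×38.994 = −19877.946; K_B = 22954.89 − 3250×(4.063 + 22.169) = −62299.11.
Balance: K_A = K_B + 14×ρ, so ρ = (K_A − K_B)/14 = 42421.2/14 = 3030 kg/m³.

3030 kg/m³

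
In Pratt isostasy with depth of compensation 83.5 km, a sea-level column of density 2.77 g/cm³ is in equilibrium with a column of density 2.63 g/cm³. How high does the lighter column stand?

ρ_ref D = ρ (D + h) → h = D (ρ_ref − ρ)/ρ.
h = 83.5 km × (2.77 − 2.63)/2.63 = 4.44 km.

4.44 km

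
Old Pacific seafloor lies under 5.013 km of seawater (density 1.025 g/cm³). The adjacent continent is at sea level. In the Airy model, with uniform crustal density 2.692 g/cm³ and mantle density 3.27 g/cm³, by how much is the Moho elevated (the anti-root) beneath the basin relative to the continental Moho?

14.5 km

For local isostatic compensation: replacing crust with seawater at the top is compensated by replacing crust with mantle at the base: d (ρ_c − ρ_w) = a (ρ_m − ρ_c).
a = d (ρ_c − ρ_w)/(ρ_m − ρ_c) = 5.013 km × 1.667/0.578 = 14.5 km.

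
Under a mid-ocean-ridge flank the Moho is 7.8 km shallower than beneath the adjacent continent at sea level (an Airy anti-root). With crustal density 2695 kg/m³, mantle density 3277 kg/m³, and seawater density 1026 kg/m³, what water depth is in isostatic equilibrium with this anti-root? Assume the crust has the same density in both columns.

2.72 km

Replacing a thickness d of crust by seawater at the top must be balanced by replacing crust with mantle at the base: d (ρ_c − ρ_w) = a (ρ_m − ρ_c).
d = a (ρ_m − ρ_c)/(ρ_c − ρ_w) = 7.8 km × 582/1669 = 2.72 km.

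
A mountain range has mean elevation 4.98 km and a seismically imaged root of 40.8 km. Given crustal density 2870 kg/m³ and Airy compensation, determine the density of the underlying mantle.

Airy balance: ρ_c h = (ρ_m − ρ_c) r → ρ_m = ρ_c (1 + h/r).
ρ_m = 2870 × (1 + 4.98 km/40.8 km) = 3220 kg/m³.

3220 kg/m³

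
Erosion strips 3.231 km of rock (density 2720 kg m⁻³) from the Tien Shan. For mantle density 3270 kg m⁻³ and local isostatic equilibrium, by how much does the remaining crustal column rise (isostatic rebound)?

2.69 km

Unloading: uplift u = e ρ_c/ρ_m = 3.231 km × 2720/3270 = 2.69 km.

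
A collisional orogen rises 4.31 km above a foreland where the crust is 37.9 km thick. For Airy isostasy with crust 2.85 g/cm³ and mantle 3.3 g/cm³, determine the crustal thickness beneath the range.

69.5 km

Root depth r = h ρ_c / (ρ_m − ρ_c) = 4.31 km × 2.85 / 0.45 = 27.3 km.
Total thickness = T + h + r = 37.9 km + 4.31 km + 27.3 km = 69.5 km.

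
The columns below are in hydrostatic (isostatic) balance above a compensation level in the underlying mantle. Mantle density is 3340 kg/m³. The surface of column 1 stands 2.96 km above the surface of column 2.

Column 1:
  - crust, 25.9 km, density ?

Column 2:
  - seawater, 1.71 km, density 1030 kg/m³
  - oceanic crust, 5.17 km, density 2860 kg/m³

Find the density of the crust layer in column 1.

2710 kg/m³

Take the compensation level at the base of the deeper column (depth z_c below the surface of column 1) and equate Σ ρ_i t_i down to z_c; mantle fills any gap and the z_c terms cancel.
Column 1: 25.9×ρ + (z_c − 25.9)×3340
Column 2: 2.96×0 + 1.71×1030 + 5.17×2860 + (z_c − 2.96 − 6.88)×3340
The z_c×3340 term appears on both sides and cancels. Collect the known terms of each column as K = Σ(ρt)_known − 3340 × (depth of known layers): K_1 = 0 − 3340×25.9 = −86506; K_2 = 16547.5 − 3340×(2.96 + 6.88) = −16318.1.
Balance: K_1 + 25.9×ρ = K_2, so ρ = (K_2 − K_1)/25.9 = 70187.9/25.9 = 2710 kg/m³.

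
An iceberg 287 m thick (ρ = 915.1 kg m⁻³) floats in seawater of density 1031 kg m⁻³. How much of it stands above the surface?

32.3 m

Floating equilibrium: submerged depth d = t ρ_obj/ρ_fluid = 287 m × 915.1/1031 = 254.7 m.
Freeboard = t − d = 287 m − 254.7 m = 32.3 m.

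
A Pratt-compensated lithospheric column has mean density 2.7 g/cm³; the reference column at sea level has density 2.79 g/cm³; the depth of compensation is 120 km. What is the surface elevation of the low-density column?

4 km

ρ_ref D = ρ (D + h) → h = D (ρ_ref − ρ)/ρ.
h = 120 km × (2.79 − 2.7)/2.7 = 4 km.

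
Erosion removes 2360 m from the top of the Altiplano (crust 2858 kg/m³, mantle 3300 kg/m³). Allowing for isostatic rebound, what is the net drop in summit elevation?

316 m

Rebound u = e ρ_c/ρ_m = 2360 m × 2858/3300 = 2044 m.
Net surface drop = e − u = 2360 m − 2044 m = e (ρ_m − ρ_c)/ρ_m = 316 m.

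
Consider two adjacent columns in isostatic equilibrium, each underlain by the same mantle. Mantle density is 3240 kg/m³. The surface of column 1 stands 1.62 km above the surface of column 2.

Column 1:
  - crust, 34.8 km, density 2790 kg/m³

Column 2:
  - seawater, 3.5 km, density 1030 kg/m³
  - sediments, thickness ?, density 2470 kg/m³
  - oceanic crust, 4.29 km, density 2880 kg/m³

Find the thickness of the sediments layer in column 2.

Take the compensation level at the base of the deeper column (depth z_c below the surface of column 1) and equate Σ ρ_i t_i down to z_c; mantle fills any gap and the z_c terms cancel.
Column 1: 34.8×2790 + (z_c − 34.8)×3240
Column 2: 1.62×0 + 3.5×1030 + x×2470 + 4.29×2880 + (z_c − 1.62 − 7.79 − x)×3240
The z_c×3240 term appears on both sides and cancels. Collect the known terms of each column as K = Σ(ρt)_known − 3240 × (depth of known layers): K_1 = 97092 − 3240×34.8 = −15660; K_2 = 15960.2 − 3240×(1.62 + 7.79) = −14528.2.
Balance: K_1 = K_2 − x×(3240 − 2470), so x = (K_2 − K_1)/(3240 − 2470) = 1131.8/770 = 1.47 km.

1.47 km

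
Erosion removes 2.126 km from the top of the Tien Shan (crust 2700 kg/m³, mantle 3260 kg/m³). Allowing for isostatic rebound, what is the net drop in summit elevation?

0.365 km

Rebound u = e ρ_c/ρ_m = 2.126 km × 2700/3260 = 1.761 km.
Net surface drop = e − u = 2.126 km − 1.761 km = e (ρ_m − ρ_c)/ρ_m = 0.365 km.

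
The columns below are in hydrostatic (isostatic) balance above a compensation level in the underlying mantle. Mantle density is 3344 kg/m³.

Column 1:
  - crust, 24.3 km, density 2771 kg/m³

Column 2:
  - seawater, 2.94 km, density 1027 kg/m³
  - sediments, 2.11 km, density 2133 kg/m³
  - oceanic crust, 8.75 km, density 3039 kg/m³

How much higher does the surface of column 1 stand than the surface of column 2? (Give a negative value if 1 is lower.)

For any compensation level in the mantle, the mantle terms cancel and isostasy reduces to e = (Σt_1 − Σt_2) − (Σ(ρt)_1 − Σ(ρt)_2) / ρ_m.
Σt_1 = 24.3 km; Σt_2 = 13.8 km; Σ(ρt)_1 = 67335.3; Σ(ρt)_2 = 34111.26 (in km·kg/m³).
e = (24.3 − 13.8) − (67335.3 − 34111.26) / 3344 = 0.565 km.

0.565 km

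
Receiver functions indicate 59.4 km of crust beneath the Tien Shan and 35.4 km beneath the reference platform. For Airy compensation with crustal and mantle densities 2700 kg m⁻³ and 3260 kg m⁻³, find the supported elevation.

Excess crust Δ = 59.4 km − 35.4 km = 24 km, split between elevation h and root r with h + r = Δ.
Airy balance ρ_c h = (ρ_m − ρ_c) r gives r = h ρ_c/(ρ_m − ρ_c), so h (1 + ρ_c/(ρ_m − ρ_c)) = Δ, i.e. h = Δ (ρ_m − ρ_c)/ρ_m.
h = 24 km × 560/3260 = 4.12 km.

4.12 km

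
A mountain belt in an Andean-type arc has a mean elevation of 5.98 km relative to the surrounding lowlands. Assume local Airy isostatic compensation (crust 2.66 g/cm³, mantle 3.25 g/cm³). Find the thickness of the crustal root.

27 km

In Airy isostatic equilibrium: the weight of the topography is balanced by the buoyancy of the root, ρ_c h = (ρ_m − ρ_c) r.
r = h · ρ_c / (ρ_m − ρ_c) = 5.98 km × 2.66 / (3.25 − 2.66) = 27 km.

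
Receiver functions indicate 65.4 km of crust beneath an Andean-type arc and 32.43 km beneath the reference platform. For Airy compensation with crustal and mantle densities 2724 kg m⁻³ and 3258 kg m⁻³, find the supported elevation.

Excess crust Δ = 65.4 km − 32.43 km = 32.97 km, split between elevation h and root r with h + r = Δ.
Airy balance ρ_c h = (ρ_m − ρ_c) r gives r = h ρ_c/(ρ_m − ρ_c), so h (1 + ρ_c/(ρ_m − ρ_c)) = Δ, i.e. h = Δ (ρ_m − ρ_c)/ρ_m.
h = 32.97 km × 534/3258 = 5.4 km.

5.4 km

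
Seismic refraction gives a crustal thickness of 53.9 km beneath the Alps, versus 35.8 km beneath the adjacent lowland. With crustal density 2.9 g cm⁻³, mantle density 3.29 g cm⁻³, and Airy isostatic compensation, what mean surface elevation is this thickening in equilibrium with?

Excess crust Δ = 53.9 km − 35.8 km = 18.1 km, split between elevation h and root r with h + r = Δ.
Airy balance ρ_c h = (ρ_m − ρ_c) r gives r = h ρ_c/(ρ_m − ρ_c), so h (1 + ρ_c/(ρ_m − ρ_c)) = Δ, i.e. h = Δ (ρ_m − ρ_c)/ρ_m.
h = 18.1 km × 0.39/3.29 = 2.15 km.

2.15 km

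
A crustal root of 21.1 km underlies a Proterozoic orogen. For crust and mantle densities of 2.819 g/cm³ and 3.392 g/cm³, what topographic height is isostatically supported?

By Archimedes' principle applied to the lithosphere: ρ_c h = (ρ_m − ρ_c) r.
h = r (ρ_m − ρ_c) / ρ_c = 21.1 km × (3.392 − 2.819) / 2.819 = 4.29 km.

4.29 km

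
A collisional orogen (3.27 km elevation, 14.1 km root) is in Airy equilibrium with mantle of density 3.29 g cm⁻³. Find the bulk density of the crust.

2.67 g cm⁻³

ρ_c h = (ρ_m − ρ_c) r → ρ_c (h + r) = ρ_m r → ρ_c = ρ_m r / (h + r).
ρ_c = 3.29 × 14.1 km / (3.27 km + 14.1 km) = 2.67 g cm⁻³.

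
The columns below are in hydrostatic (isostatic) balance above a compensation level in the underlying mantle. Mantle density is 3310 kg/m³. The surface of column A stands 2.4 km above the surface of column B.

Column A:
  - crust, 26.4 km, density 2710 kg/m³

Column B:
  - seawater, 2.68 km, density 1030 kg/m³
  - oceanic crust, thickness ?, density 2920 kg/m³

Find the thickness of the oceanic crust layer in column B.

Take the compensation level at the base of the deeper column (depth z_c below the surface of column A) and equate Σ ρ_i t_i down to z_c; mantle fills any gap and the z_c terms cancel.
Column A: 26.4×2710 + (z_c − 26.4)×3310
Column B: 2.4×0 + 2.68×1030 + x×2920 + (z_c − 2.4 − 2.68 − x)×3310
The z_c×3310 term appears on both sides and cancels. Collect the known terms of each column as K = Σ(ρt)_known − 3310 × (depth of known layers): K_A = 71544 − 3310×26.4 = −15840; K_B = 2760.4 − 3310×(2.4 + 2.68) = −14054.4.
Balance: K_A = K_B − x×(3310 − 2920), so x = (K_B − K_A)/(3310 − 2920) = 1785.6/390 = 4.58 km.

4.58 km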